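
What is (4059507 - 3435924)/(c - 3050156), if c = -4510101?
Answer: -623583/7560257 ≈ -0.082482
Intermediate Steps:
(4059507 - 3435924)/(c - 3050156) = (4059507 - 3435924)/(-4510101 - 3050156) = 623583/(-7560257) = 623583*(-1/7560257) = -623583/7560257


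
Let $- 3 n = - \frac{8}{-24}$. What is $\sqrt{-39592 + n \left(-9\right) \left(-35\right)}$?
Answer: $3 i \sqrt{4403} \approx 199.07 i$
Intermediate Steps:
$n = - \frac{1}{9}$ ($n = - \frac{\left(-8\right) \frac{1}{-24}}{3} = - \frac{\left(-8\right) \left(- \frac{1}{24}\right)}{3} = \left(- \frac{1}{3}\right) \frac{1}{3} = - \frac{1}{9} \approx -0.11111$)
$\sqrt{-39592 + n \left(-9\right) \left(-35\right)} = \sqrt{-39592 + \left(- \frac{1}{9}\right) \left(-9\right) \left(-35\right)} = \sqrt{-39592 + 1 \left(-35\right)} = \sqrt{-39592 - 35} = \sqrt{-39627} = 3 i \sqrt{4403}$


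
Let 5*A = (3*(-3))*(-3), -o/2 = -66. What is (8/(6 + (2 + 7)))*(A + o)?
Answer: 1832/25 ≈ 73.280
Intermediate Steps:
o = 132 (o = -2*(-66) = 132)
A = 27/5 (A = ((3*(-3))*(-3))/5 = (-9*(-3))/5 = (1/5)*27 = 27/5 ≈ 5.4000)
(8/(6 + (2 + 7)))*(A + o) = (8/(6 + (2 + 7)))*(27/5 + 132) = (8/(6 + 9))*(687/5) = (8/15)*(687/5) = 1832/25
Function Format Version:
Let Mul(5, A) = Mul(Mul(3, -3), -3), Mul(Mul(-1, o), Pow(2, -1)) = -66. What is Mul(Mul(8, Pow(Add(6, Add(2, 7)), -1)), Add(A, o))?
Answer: Rational(1832, 25) ≈ 73.280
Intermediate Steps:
o = 132 (o = Mul(-2, -66) = 132)
A = Rational(27, 5) (A = Mul(Rational(1, 5), Mul(Mul(3, -3), -3)) = Mul(Rational(1, 5), Mul(-9, -3)) = Mul(Rational(1, 5), 27) = Rational(27, 5) ≈ 5.4000)
Mul(Mul(8, Pow(Add(6, Add(2, 7)), -1)), Add(A, o)) = Mul(Mul(8, Pow(Add(6, Add(2, 7)), -1)), Add(Rational(27, 5), 132)) = Mul(Mul(8, Pow(Add(6, 9), -1)), Rational(687, 5)) = Mul(Mul(8, Pow(15, -1)), Rational(687, 5)) = Mul(Mul(8, Rational(1, 15)), Rational(687, 5)) = Mul(Rational(8, 15), Rational(687, 5)) = Rational(1832, 25)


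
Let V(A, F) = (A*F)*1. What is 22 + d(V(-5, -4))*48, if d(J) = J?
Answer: 982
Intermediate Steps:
V(A, F) = A*F
22 + d(V(-5, -4))*48 = 22 - 5*(-4)*48 = 22 + 20*48 = 22 + 960 = 982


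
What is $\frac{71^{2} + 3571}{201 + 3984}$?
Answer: $\frac{8612}{4185} \approx 2.0578$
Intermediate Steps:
$\frac{71^{2} + 3571}{201 + 3984} = \frac{5041 + 3571}{4185} = 8612 \cdot \frac{1}{4185} = \frac{8612}{4185}$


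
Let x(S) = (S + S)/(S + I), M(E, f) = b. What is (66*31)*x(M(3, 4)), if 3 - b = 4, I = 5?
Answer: -1023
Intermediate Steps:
b = -1 (b = 3 - 1*4 = 3 - 4 = -1)
M(E, f) = -1
x(S) = 2*S/(5 + S) (x(S) = (S + S)/(S + 5) = (2*S)/(5 + S) = 2*S/(5 + S))
(66*31)*x(M(3, 4)) = (66*31)*(2*(-1)/(5 - 1)) = 2046*(2*(-1)/4) = 2046*(2*(-1)*(1/4)) = 2046*(-1/2) = -1023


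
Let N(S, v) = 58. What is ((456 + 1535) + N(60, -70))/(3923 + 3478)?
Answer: 683/2467 ≈ 0.27685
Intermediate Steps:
((456 + 1535) + N(60, -70))/(3923 + 3478) = ((456 + 1535) + 58)/(3923 + 3478) = (1991 + 58)/7401 = 2049*(1/7401) = 683/2467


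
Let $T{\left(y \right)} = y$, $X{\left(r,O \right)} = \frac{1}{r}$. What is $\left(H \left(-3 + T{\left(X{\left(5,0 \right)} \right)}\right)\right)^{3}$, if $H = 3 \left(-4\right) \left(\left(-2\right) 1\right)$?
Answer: $- \frac{37933056}{125} \approx -3.0346 \cdot 10^{5}$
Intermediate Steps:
$H = 24$ ($H = \left(-12\right) \left(-2\right) = 24$)
$\left(H \left(-3 + T{\left(X{\left(5,0 \right)} \right)}\right)\right)^{3} = \left(24 \left(-3 + \frac{1}{5}\right)\right)^{3} = \left(24 \left(- \frac{14}{5}\right)\right)^{3} = \left(- \frac{336}{5}\right)^{3} = - \frac{37933056}{125}$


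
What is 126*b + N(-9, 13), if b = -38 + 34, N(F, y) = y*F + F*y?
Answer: -738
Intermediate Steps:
N(F, y) = 2*F*y (N(F, y) = F*y + F*y = 2*F*y)
b = -4
126*b + N(-9, 13) = 126*(-4) + 2*(-9)*13 = -504 - 234 = -738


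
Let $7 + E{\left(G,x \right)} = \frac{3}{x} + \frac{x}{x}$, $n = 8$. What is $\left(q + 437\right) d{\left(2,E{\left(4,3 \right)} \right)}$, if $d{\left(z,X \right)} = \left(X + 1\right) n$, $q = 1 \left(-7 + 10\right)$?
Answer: $-14080$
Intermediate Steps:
$q = 3$ ($q = 1 \cdot 3 = 3$)
$E{\left(G,x \right)} = -6 + \frac{3}{x}$ ($E{\left(G,x \right)} = -7 + \left(\frac{3}{x} + \frac{x}{x}\right) = -7 + \left(\frac{3}{x} + 1\right) = -7 + \left(1 + \frac{3}{x}\right) = -6 + \frac{3}{x}$)
$d{\left(z,X \right)} = 8 + 8 X$ ($d{\left(z,X \right)} = \left(X + 1\right) 8 = \left(1 + X\right) 8 = 8 + 8 X$)
$\left(q + 437\right) d{\left(2,E{\left(4,3 \right)} \right)} = \left(3 + 437\right) \left(8 + 8 \left(-6 + \frac{3}{3}\right)\right) = 440 \left(8 + 8 \left(-6 + 3 \cdot \frac{1}{3}\right)\right) = 440 \left(8 + 8 \left(-6 + 1\right)\right) = 440 \left(8 + 8 \left(-5\right)\right) = 440 \left(8 - 40\right) = 440 \left(-32\right) = -14080$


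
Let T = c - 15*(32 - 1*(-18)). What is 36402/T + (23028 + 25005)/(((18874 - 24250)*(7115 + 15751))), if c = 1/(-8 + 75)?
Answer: -33312750645729/686332197376 ≈ -48.537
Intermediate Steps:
c = 1/67 ≈ 0.014925
T = -50249/67 (T = 1/67 - 15*(32 - 1*(-18)) = 1/67 - 15*(32 + 18) = 1/67 - 15*50 = 1/67 - 750 = -50249/67 ≈ -749.99)
36402/T + (23028 + 25005)/(((18874 - 24250)*(7115 + 15751))) = 36402/(-50249/67) + (23028 + 25005)/(((18874 - 24250)*(7115 + 15751))) = 36402*(-67/50249) + 48033/((-5376*22866)) = -2438934/50249 + 48033/(-122927616) = -2438934/50249 + 48033*(-1/122927616) = -2438934/50249 - 5337/13658624 = -33312750645729/686332197376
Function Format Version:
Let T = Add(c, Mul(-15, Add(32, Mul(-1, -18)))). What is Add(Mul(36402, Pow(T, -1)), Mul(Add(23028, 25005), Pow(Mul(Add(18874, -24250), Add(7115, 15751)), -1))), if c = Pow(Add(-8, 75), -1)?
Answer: Rational(-33312750645729, 686332197376) ≈ -48.537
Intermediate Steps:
c = Rational(1, 67) (c = Pow(67, -1) = Rational(1, 67) ≈ 0.014925)
T = Rational(-50249, 67) (T = Add(Rational(1, 67), Mul(-15, Add(32, Mul(-1, -18)))) = Add(Rational(1, 67), Mul(-15, Add(32, 18))) = Add(Rational(1, 67), Mul(-15, 50)) = Add(Rational(1, 67), -750) = Rational(-50249, 67) ≈ -749.99)
Add(Mul(36402, Pow(T, -1)), Mul(Add(23028, 25005), Pow(Mul(Add(18874, -24250), Add(7115, 15751)), -1))) = Add(Mul(36402, Pow(Rational(-50249, 67), -1)), Mul(Add(23028, 25005), Pow(Mul(Add(18874, -24250), Add(7115, 15751)), -1))) = Add(Mul(36402, Rational(-67, 50249)), Mul(48033, Pow(Mul(-5376, 22866), -1))) = Add(Rational(-2438934, 50249), Mul(48033, Pow(-122927616, -1))) = Add(Rational(-2438934, 50249), Mul(48033, Rational(-1, 122927616))) = Add(Rational(-2438934, 50249), Rational(-5337, 13658624)) = Rational(-33312750645729, 686332197376)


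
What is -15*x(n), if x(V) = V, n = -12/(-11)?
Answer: -180/11 ≈ -16.364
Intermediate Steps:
n = 12/11 (n = -12*(-1/11) = 12/11 ≈ 1.0909)
-15*x(n) = -15*12/11 = -180/11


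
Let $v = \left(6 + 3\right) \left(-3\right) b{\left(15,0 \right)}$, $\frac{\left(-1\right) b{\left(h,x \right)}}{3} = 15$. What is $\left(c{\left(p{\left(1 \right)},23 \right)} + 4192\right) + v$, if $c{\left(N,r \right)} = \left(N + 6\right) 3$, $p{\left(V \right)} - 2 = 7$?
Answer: $5452$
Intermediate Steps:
$p{\left(V \right)} = 9$ ($p{\left(V \right)} = 2 + 7 = 9$)
$b{\left(h,x \right)} = -45$ ($b{\left(h,x \right)} = \left(-3\right) 15 = -45$)
$v = 1215$ ($v = \left(6 + 3\right) \left(-3\right) \left(-45\right) = 9 \left(-3\right) \left(-45\right) = \left(-27\right) \left(-45\right) = 1215$)
$c{\left(N,r \right)} = 18 + 3 N$ ($c{\left(N,r \right)} = \left(6 + N\right) 3 = 18 + 3 N$)
$\left(c{\left(p{\left(1 \right)},23 \right)} + 4192\right) + v = \left(\left(18 + 3 \cdot 9\right) + 4192\right) + 1215 = \left(\left(18 + 27\right) + 4192\right) + 1215 = \left(45 + 4192\right) + 1215 = 4237 + 1215 = 5452$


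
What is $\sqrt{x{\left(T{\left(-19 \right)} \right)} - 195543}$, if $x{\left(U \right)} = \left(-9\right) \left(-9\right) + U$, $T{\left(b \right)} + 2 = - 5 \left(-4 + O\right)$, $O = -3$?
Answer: $i \sqrt{195429} \approx 442.07 i$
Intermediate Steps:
$T{\left(b \right)} = 33$ ($T{\left(b \right)} = -2 - 5 \left(-4 - 3\right) = -2 - -35 = -2 + 35 = 33$)
$x{\left(U \right)} = 81 + U$
$\sqrt{x{\left(T{\left(-19 \right)} \right)} - 195543} = \sqrt{\left(81 + 33\right) - 195543} = \sqrt{114 - 195543} = \sqrt{-195429} = i \sqrt{195429}$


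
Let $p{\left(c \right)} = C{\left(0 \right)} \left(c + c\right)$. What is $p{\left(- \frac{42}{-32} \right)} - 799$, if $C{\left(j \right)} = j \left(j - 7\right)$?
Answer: $-799$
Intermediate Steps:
$C{\left(j \right)} = j \left(-7 + j\right)$
$p{\left(c \right)} = 0$ ($p{\left(c \right)} = 0 \left(-7 + 0\right) \left(c + c\right) = 0 \left(-7\right) 2 c = 0 \cdot 2 c = 0$)
$p{\left(- \frac{42}{-32} \right)} - 799 = 0 - 799 = -799$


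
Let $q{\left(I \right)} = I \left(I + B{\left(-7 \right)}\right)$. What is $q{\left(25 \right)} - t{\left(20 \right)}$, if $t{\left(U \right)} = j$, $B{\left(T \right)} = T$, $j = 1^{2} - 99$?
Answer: $548$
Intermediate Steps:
$j = -98$ ($j = 1 - 99 = -98$)
$t{\left(U \right)} = -98$
$q{\left(I \right)} = I \left(-7 + I\right)$ ($q{\left(I \right)} = I \left(I - 7\right) = I \left(-7 + I\right)$)
$q{\left(25 \right)} - t{\left(20 \right)} = 25 \left(-7 + 25\right) - -98 = 25 \cdot 18 + 98 = 450 + 98 = 548$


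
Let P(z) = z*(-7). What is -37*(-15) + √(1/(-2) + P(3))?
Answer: 555 + I*√86/2 ≈ 555.0 + 4.6368*I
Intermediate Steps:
P(z) = -7*z
-37*(-15) + √(1/(-2) + P(3)) = -37*(-15) + √(1/(-2) - 7*3) = 555 + √(-½ - 21) = 555 + √(-43/2) = 555 + I*√86/2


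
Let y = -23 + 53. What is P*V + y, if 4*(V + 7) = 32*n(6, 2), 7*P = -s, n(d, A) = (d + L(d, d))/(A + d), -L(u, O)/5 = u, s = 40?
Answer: 1450/7 ≈ 207.14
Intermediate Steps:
L(u, O) = -5*u
y = 30
n(d, A) = -4*d/(A + d) (n(d, A) = (d - 5*d)/(A + d) = (-4*d)/(A + d) = -4*d/(A + d))
P = -40/7 (P = (-1*40)/7 = (⅐)*(-40) = -40/7 ≈ -5.7143)
V = -31 (V = -7 + (32*(-4*6/(2 + 6)))/4 = -7 + (32*(-4*6/8))/4 = -7 + (32*(-4*6*⅛))/4 = -7 + (32*(-3))/4 = -7 + (¼)*(-96) = -7 - 24 = -31)
P*V + y = -40/7*(-31) + 30 = 1240/7 + 30 = 1450/7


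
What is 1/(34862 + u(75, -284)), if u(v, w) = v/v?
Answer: 1/34863 ≈ 2.8684e-5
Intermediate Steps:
u(v, w) = 1
1/(34862 + u(75, -284)) = 1/(34862 + 1) = 1/34863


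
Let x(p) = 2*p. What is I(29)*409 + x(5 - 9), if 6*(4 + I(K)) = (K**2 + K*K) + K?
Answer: 689935/6 ≈ 1.1499e+5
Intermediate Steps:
I(K) = -4 + K**2/3 + K/6 (I(K) = -4 + ((K**2 + K*K) + K)/6 = -4 + ((K**2 + K**2) + K)/6 = -4 + (2*K**2 + K)/6 = -4 + (K + 2*K**2)/6 = -4 + (K**2/3 + K/6) = -4 + K**2/3 + K/6)
I(29)*409 + x(5 - 9) = (-4 + (1/3)*29**2 + (1/6)*29)*409 + 2*(5 - 9) = (-4 + (1/3)*841 + 29/6)*409 + 2*(-4) = (-4 + 841/3 + 29/6)*409 - 8 = (1687/6)*409 - 8 = 689983/6 - 8 = 689935/6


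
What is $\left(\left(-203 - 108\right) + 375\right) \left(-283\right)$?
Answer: $-18112$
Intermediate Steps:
$\left(\left(-203 - 108\right) + 375\right) \left(-283\right) = \left(-311 + 375\right) \left(-283\right) = 64 \left(-283\right) = -18112$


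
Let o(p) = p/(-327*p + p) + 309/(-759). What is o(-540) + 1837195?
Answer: 151528135379/82478 ≈ 1.8372e+6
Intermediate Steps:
o(p) = -33831/82478 (o(p) = p/((-326*p)) + 309*(-1/759) = p*(-1/(326*p)) - 103/253 = -1/326 - 103/253 = -33831/82478)
o(-540) + 1837195 = -33831/82478 + 1837195 = 151528135379/82478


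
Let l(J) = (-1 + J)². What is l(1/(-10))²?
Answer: 14641/10000 ≈ 1.4641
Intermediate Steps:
l(1/(-10))² = ((-1 + 1/(-10))²)² = ((-1 - ⅒)²)² = ((-11/10)²)² = (121/100)² = 14641/10000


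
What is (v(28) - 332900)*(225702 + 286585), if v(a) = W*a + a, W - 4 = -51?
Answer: -171200167956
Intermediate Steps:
W = -47 (W = 4 - 51 = -47)
v(a) = -46*a (v(a) = -47*a + a = -46*a)
(v(28) - 332900)*(225702 + 286585) = (-46*28 - 332900)*(225702 + 286585) = (-1288 - 332900)*512287 = -334188*512287 = -171200167956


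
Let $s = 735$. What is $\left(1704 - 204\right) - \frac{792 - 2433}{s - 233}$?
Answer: $\frac{754641}{502} \approx 1503.3$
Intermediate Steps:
$\left(1704 - 204\right) - \frac{792 - 2433}{s - 233} = \left(1704 - 204\right) - \frac{792 - 2433}{735 - 233} = \left(1704 - 204\right) - - \frac{1641}{502} = 1500 - \left(-1641\right) \frac{1}{502} = 1500 - - \frac{1641}{502} = 1500 + \frac{1641}{502} = \frac{754641}{502}$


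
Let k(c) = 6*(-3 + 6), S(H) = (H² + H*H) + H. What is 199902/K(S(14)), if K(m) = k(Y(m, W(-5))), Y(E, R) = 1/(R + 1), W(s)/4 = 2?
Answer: 33317/3 ≈ 11106.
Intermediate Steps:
W(s) = 8 (W(s) = 4*2 = 8)
S(H) = H + 2*H² (S(H) = (H² + H²) + H = 2*H² + H = H + 2*H²)
Y(E, R) = 1/(1 + R)
k(c) = 18 (k(c) = 6*3 = 18)
K(m) = 18
199902/K(S(14)) = 199902/18 = 199902*(1/18) = 33317/3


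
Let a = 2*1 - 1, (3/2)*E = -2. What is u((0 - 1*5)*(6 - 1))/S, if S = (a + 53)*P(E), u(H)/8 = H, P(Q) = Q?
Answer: 25/9 ≈ 2.7778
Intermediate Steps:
E = -4/3 (E = (2/3)*(-2) = -4/3 ≈ -1.3333)
a = 1 (a = 2 - 1 = 1)
u(H) = 8*H
S = -72 (S = (1 + 53)*(-4/3) = 54*(-4/3) = -72)
u((0 - 1*5)*(6 - 1))/S = (8*((0 - 1*5)*(6 - 1)))/(-72) = (8*((0 - 5)*5))*(-1/72) = (8*(-5*5))*(-1/72) = (8*(-25))*(-1/72) = -200*(-1/72) = 25/9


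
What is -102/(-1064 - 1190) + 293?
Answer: 330262/1127 ≈ 293.05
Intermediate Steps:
-102/(-1064 - 1190) + 293 = -102/(-2254) + 293 = -1/2254*(-102) + 293 = 51/1127 + 293 = 330262/1127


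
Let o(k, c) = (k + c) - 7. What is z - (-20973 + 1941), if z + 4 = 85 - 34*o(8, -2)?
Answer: 19147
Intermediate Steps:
o(k, c) = -7 + c + k (o(k, c) = (c + k) - 7 = -7 + c + k)
z = 115 (z = -4 + (85 - 34*(-7 - 2 + 8)) = -4 + (85 - 34*(-1)) = -4 + (85 + 34) = -4 + 119 = 115)
z - (-20973 + 1941) = 115 - (-20973 + 1941) = 115 - 1*(-19032) = 115 + 19032 = 19147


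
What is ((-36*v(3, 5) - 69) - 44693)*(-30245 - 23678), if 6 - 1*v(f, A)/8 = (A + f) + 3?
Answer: 2336052206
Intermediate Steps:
v(f, A) = 24 - 8*A - 8*f (v(f, A) = 48 - 8*((A + f) + 3) = 48 - 8*(3 + A + f) = 48 + (-24 - 8*A - 8*f) = 24 - 8*A - 8*f)
((-36*v(3, 5) - 69) - 44693)*(-30245 - 23678) = ((-36*(24 - 8*5 - 8*3) - 69) - 44693)*(-30245 - 23678) = ((-36*(24 - 40 - 24) - 69) - 44693)*(-53923) = ((-36*(-40) - 69) - 44693)*(-53923) = ((1440 - 69) - 44693)*(-53923) = (1371 - 44693)*(-53923) = -43322*(-53923) = 2336052206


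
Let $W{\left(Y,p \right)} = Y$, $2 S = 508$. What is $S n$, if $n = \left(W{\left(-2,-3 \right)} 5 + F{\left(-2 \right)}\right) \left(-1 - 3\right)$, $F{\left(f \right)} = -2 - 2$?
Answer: $14224$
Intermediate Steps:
$S = 254$ ($S = \frac{1}{2} \cdot 508 = 254$)
$F{\left(f \right)} = -4$ ($F{\left(f \right)} = -2 - 2 = -4$)
$n = 56$ ($n = \left(\left(-2\right) 5 - 4\right) \left(-1 - 3\right) = \left(-10 - 4\right) \left(-4\right) = \left(-14\right) \left(-4\right) = 56$)
$S n = 254 \cdot 56 = 14224$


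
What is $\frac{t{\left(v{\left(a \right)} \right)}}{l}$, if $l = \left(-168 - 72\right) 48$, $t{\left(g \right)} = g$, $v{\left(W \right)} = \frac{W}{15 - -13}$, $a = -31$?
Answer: $\frac{31}{322560} \approx 9.6106 \cdot 10^{-5}$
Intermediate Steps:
$v{\left(W \right)} = \frac{W}{28}$ ($v{\left(W \right)} = \frac{W}{15 + 13} = \frac{W}{28}$)
$l = -11520$ ($l = \left(-240\right) 48 = -11520$)
$\frac{t{\left(v{\left(a \right)} \right)}}{l} = \frac{\frac{1}{28} \left(-31\right)}{-11520} = \left(- \frac{31}{28}\right) \left(- \frac{1}{11520}\right) = \frac{31}{322560}$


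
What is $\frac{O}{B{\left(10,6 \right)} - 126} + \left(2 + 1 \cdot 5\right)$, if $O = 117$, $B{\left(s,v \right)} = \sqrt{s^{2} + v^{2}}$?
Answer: $\frac{47719}{7870} - \frac{117 \sqrt{34}}{7870} \approx 5.9767$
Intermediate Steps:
$\frac{O}{B{\left(10,6 \right)} - 126} + \left(2 + 1 \cdot 5\right) = \frac{117}{\sqrt{10^{2} + 6^{2}} - 126} + \left(2 + 1 \cdot 5\right) = \frac{117}{\sqrt{100 + 36} - 126} + \left(2 + 5\right) = \frac{117}{\sqrt{136} - 126} + 7 = \frac{117}{2 \sqrt{34} - 126} + 7 = \frac{117}{-126 + 2 \sqrt{34}} + 7 = 7 + \frac{117}{-126 + 2 \sqrt{34}}$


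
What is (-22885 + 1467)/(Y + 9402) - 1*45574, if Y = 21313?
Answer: -1399826828/30715 ≈ -45575.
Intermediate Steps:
(-22885 + 1467)/(Y + 9402) - 1*45574 = (-22885 + 1467)/(21313 + 9402) - 1*45574 = -21418/30715 - 45574 = -1399826828/30715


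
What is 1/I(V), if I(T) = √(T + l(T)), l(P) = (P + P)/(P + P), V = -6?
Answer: -I*√5/5 ≈ -0.44721*I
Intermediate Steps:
l(P) = 1 (l(P) = (2*P)/((2*P)) = (2*P)*(1/(2*P)) = 1)
I(T) = √(1 + T) (I(T) = √(T + 1) = √(1 + T))
1/I(V) = 1/(√(1 - 6)) = 1/(√(-5)) = 1/(I*√5) = -I*√5/5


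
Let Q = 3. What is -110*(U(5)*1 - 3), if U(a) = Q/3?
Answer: 220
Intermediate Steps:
U(a) = 1 (U(a) = 3/3 = 3*(1/3) = 1)
-110*(U(5)*1 - 3) = -110*(1*1 - 3) = -110*(1 - 3) = -110*(-2) = 220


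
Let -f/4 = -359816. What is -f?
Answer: -1439264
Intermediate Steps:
f = 1439264 (f = -4*(-359816) = 1439264)
-f = -1*1439264 = -1439264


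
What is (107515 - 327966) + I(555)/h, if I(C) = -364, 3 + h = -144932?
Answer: -4564437903/20705 ≈ -2.2045e+5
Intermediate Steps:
h = -144935 (h = -3 - 144932 = -144935)
(107515 - 327966) + I(555)/h = (107515 - 327966) - 364/(-144935) = -220451 - 364*(-1/144935) = -220451 + 52/20705 = -4564437903/20705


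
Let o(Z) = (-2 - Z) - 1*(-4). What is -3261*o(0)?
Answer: -6522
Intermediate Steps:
o(Z) = 2 - Z (o(Z) = (-2 - Z) + 4 = 2 - Z)
-3261*o(0) = -3261*(2 - 1*0) = -3261*(2 + 0) = -3261*2 = -6522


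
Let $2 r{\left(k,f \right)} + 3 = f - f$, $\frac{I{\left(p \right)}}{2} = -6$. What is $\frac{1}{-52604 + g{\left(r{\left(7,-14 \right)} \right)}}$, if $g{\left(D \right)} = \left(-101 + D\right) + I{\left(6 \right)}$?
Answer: $- \frac{2}{105437} \approx -1.8969 \cdot 10^{-5}$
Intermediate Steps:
$I{\left(p \right)} = -12$ ($I{\left(p \right)} = 2 \left(-6\right) = -12$)
$r{\left(k,f \right)} = - \frac{3}{2}$ ($r{\left(k,f \right)} = - \frac{3}{2} + \frac{f - f}{2} = - \frac{3}{2} + \frac{1}{2} \cdot 0 = - \frac{3}{2} + 0 = - \frac{3}{2}$)
$g{\left(D \right)} = -113 + D$ ($g{\left(D \right)} = \left(-101 + D\right) - 12 = -113 + D$)
$\frac{1}{-52604 + g{\left(r{\left(7,-14 \right)} \right)}} = \frac{1}{-52604 - \frac{229}{2}} = \frac{1}{- \frac{105437}{2}} = - \frac{2}{105437}$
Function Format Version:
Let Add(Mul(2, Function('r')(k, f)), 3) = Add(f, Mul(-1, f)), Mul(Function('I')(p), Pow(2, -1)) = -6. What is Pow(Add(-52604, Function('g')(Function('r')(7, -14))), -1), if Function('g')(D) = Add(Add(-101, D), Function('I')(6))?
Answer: Rational(-2, 105437) ≈ -1.8969e-5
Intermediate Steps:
Function('I')(p) = -12 (Function('I')(p) = Mul(2, -6) = -12)
Function('r')(k, f) = Rational(-3, 2) (Function('r')(k, f) = Add(Rational(-3, 2), Mul(Rational(1, 2), Add(f, Mul(-1, f)))) = Add(Rational(-3, 2), Mul(Rational(1, 2), 0)) = Add(Rational(-3, 2), 0) = Rational(-3, 2))
Function('g')(D) = Add(-113, D) (Function('g')(D) = Add(Add(-101, D), -12) = Add(-113, D))
Pow(Add(-52604, Function('g')(Function('r')(7, -14))), -1) = Pow(Add(-52604, Add(-113, Rational(-3, 2))), -1) = Pow(Add(-52604, Rational(-229, 2)), -1) = Pow(Rational(-105437, 2), -1) = Rational(-2, 105437)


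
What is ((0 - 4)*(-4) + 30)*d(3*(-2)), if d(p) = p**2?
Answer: 1656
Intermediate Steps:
((0 - 4)*(-4) + 30)*d(3*(-2)) = ((0 - 4)*(-4) + 30)*(3*(-2))**2 = (-4*(-4) + 30)*(-6)**2 = (16 + 30)*36 = 46*36 = 1656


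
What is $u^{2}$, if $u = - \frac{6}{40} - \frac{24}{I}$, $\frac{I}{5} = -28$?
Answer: $\frac{9}{19600} \approx 0.00045918$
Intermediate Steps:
$I = -140$ ($I = 5 \left(-28\right) = -140$)
$u = \frac{3}{140}$ ($u = - \frac{6}{40} - \frac{24}{-140} = \left(-6\right) \frac{1}{40} - - \frac{6}{35} = - \frac{3}{20} + \frac{6}{35} = \frac{3}{140} \approx 0.021429$)
$u^{2} = \left(\frac{3}{140}\right)^{2} = \frac{9}{19600}$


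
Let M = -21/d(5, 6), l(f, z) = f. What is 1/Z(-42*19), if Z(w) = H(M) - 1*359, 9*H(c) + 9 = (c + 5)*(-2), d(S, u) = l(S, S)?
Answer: -45/16208 ≈ -0.0027764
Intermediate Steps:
d(S, u) = S
M = -21/5 ≈ -4.2000
H(c) = -19/9 - 2*c/9 (H(c) = -1 + ((c + 5)*(-2))/9 = -1 + ((5 + c)*(-2))/9 = -1 + (-10 - 2*c)/9 = -1 + (-10/9 - 2*c/9) = -19/9 - 2*c/9)
Z(w) = -16208/45 (Z(w) = (-19/9 - 2/9*(-21/5)) - 1*359 = (-19/9 + 14/15) - 359 = -53/45 - 359 = -16208/45)
1/Z(-42*19) = 1/(-16208/45) = -45/16208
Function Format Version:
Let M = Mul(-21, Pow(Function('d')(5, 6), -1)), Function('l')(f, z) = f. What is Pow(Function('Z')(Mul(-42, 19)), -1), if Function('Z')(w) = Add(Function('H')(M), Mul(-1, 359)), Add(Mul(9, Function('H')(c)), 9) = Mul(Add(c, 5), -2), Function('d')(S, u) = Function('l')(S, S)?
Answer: Rational(-45, 16208) ≈ -0.0027764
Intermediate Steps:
Function('d')(S, u) = S
M = Rational(-21, 5) (M = Mul(-21, Pow(5, -1)) = Mul(-21, Rational(1, 5)) = Rational(-21, 5) ≈ -4.2000)
Function('H')(c) = Add(Rational(-19, 9), Mul(Rational(-2, 9), c)) (Function('H')(c) = Add(-1, Mul(Rational(1, 9), Mul(Add(c, 5), -2))) = Add(-1, Mul(Rational(1, 9), Mul(Add(5, c), -2))) = Add(-1, Mul(Rational(1, 9), Add(-10, Mul(-2, c)))) = Add(-1, Add(Rational(-10, 9), Mul(Rational(-2, 9), c))) = Add(Rational(-19, 9), Mul(Rational(-2, 9), c)))
Function('Z')(w) = Rational(-16208, 45) (Function('Z')(w) = Add(Add(Rational(-19, 9), Mul(Rational(-2, 9), Rational(-21, 5))), Mul(-1, 359)) = Add(Add(Rational(-19, 9), Rational(14, 15)), -359) = Add(Rational(-53, 45), -359) = Rational(-16208, 45))
Pow(Function('Z')(Mul(-42, 19)), -1) = Pow(Rational(-16208, 45), -1) = Rational(-45, 16208)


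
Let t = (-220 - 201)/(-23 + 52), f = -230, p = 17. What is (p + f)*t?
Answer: 89673/29 ≈ 3092.2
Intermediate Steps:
t = -421/29 ≈ -14.517
(p + f)*t = (17 - 230)*(-421/29) = -213*(-421/29) = 89673/29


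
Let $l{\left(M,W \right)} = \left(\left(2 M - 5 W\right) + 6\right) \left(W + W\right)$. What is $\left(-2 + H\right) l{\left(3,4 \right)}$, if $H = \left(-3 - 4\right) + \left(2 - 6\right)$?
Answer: $832$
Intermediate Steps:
$H = -11$ ($H = -7 + \left(2 - 6\right) = -7 - 4 = -11$)
$l{\left(M,W \right)} = 2 W \left(6 - 5 W + 2 M\right)$ ($l{\left(M,W \right)} = \left(\left(- 5 W + 2 M\right) + 6\right) 2 W = \left(6 - 5 W + 2 M\right) 2 W = 2 W \left(6 - 5 W + 2 M\right)$)
$\left(-2 + H\right) l{\left(3,4 \right)} = \left(-2 - 11\right) 2 \cdot 4 \left(6 - 20 + 2 \cdot 3\right) = - 13 \cdot 2 \cdot 4 \left(6 - 20 + 6\right) = - 13 \cdot 2 \cdot 4 \left(-8\right) = \left(-13\right) \left(-64\right) = 832$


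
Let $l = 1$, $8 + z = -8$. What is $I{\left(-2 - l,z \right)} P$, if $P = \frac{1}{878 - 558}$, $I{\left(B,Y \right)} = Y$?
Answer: $- \frac{1}{20} \approx -0.05$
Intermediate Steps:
$z = -16$ ($z = -8 - 8 = -16$)
$P = \frac{1}{320} \approx 0.003125$
$I{\left(-2 - l,z \right)} P = \left(-16\right) \frac{1}{320} = - \frac{1}{20}$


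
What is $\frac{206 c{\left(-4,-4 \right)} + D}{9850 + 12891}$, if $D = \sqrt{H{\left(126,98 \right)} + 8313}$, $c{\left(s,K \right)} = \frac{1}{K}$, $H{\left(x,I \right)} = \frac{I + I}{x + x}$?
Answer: $- \frac{103}{45482} + \frac{2 \sqrt{18706}}{68223} \approx 0.0017449$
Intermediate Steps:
$H{\left(x,I \right)} = \frac{I}{x}$ ($H{\left(x,I \right)} = \frac{2 I}{2 x} = 2 I \frac{1}{2 x} = \frac{I}{x}$)
$D = \frac{2 \sqrt{18706}}{3}$ ($D = \sqrt{\frac{98}{126} + 8313} = \sqrt{98 \cdot \frac{1}{126} + 8313} = \sqrt{\frac{7}{9} + 8313} = \sqrt{\frac{74824}{9}} = \frac{2 \sqrt{18706}}{3} \approx 91.18$)
$\frac{206 c{\left(-4,-4 \right)} + D}{9850 + 12891} = \frac{\frac{206}{-4} + \frac{2 \sqrt{18706}}{3}}{9850 + 12891} = \frac{206 \left(- \frac{1}{4}\right) + \frac{2 \sqrt{18706}}{3}}{22741} = \left(- \frac{103}{2} + \frac{2 \sqrt{18706}}{3}\right) \frac{1}{22741} = - \frac{103}{45482} + \frac{2 \sqrt{18706}}{68223}$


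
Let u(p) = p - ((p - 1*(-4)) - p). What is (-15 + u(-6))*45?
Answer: -1125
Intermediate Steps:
u(p) = -4 + p (u(p) = p - ((p + 4) - p) = p - ((4 + p) - p) = p - 1*4 = p - 4 = -4 + p)
(-15 + u(-6))*45 = (-15 + (-4 - 6))*45 = (-15 - 10)*45 = -25*45 = -1125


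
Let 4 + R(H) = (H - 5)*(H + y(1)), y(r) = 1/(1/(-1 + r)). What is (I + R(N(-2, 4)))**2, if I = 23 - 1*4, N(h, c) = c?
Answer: 121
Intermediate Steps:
y(r) = -1 + r
R(H) = -4 + H*(-5 + H) (R(H) = -4 + (H - 5)*(H + (-1 + 1)) = -4 + (-5 + H)*(H + 0) = -4 + (-5 + H)*H = -4 + H*(-5 + H))
I = 19 (I = 23 - 4 = 19)
(I + R(N(-2, 4)))**2 = (19 + (-4 + 4**2 - 5*4))**2 = (19 + (-4 + 16 - 20))**2 = (19 - 8)**2 = 11**2 = 121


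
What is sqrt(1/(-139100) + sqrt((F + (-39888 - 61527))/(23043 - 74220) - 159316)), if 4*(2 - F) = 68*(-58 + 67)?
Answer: sqrt(-3643147692639 + 9902140493700*I*sqrt(417257000431782))/711872070 ≈ 14.127 + 14.127*I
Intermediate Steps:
F = -151 (F = 2 - 17*(-58 + 67) = 2 - 17*9 = 2 - 1/4*612 = 2 - 153 = -151)
sqrt(1/(-139100) + sqrt((F + (-39888 - 61527))/(23043 - 74220) - 159316)) = sqrt(1/(-139100) + sqrt((-151 + (-39888 - 61527))/(23043 - 74220) - 159316)) = sqrt(-1/139100 + sqrt((-151 - 101415)/(-51177) - 159316)) = sqrt(-1/139100 + sqrt(-101566*(-1/51177) - 159316)) = sqrt(-1/139100 + sqrt(101566/51177 - 159316)) = sqrt(-1/139100 + sqrt(-8153213366/51177)) = sqrt(-1/139100 + I*sqrt(417257000431782)/51177)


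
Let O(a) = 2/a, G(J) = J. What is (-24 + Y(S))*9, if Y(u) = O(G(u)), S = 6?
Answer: -213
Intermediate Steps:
Y(u) = 2/u
(-24 + Y(S))*9 = (-24 + 2/6)*9 = (-24 + 2*(⅙))*9 = (-24 + ⅓)*9 = -71/3*9 = -213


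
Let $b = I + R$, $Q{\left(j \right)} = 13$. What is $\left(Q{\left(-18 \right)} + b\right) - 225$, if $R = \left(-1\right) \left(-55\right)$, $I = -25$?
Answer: $-182$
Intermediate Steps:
$R = 55$
$b = 30$ ($b = -25 + 55 = 30$)
$\left(Q{\left(-18 \right)} + b\right) - 225 = \left(13 + 30\right) - 225 = 43 - 225 = -182$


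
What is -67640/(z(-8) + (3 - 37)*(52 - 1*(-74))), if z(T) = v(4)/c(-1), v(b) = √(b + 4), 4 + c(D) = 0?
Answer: 579539520/36705311 - 67640*√2/36705311 ≈ 15.786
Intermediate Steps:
c(D) = -4 (c(D) = -4 + 0 = -4)
v(b) = √(4 + b)
z(T) = -√2/2 (z(T) = √(4 + 4)/(-4) = √8*(-¼) = (2*√2)*(-¼) = -√2/2)
-67640/(z(-8) + (3 - 37)*(52 - 1*(-74))) = -67640/(-√2/2 + (3 - 37)*(52 - 1*(-74))) = -67640/(-√2/2 - 34*(52 + 74)) = -67640/(-√2/2 - 34*126) = -67640/(-√2/2 - 4284) = -67640/(-4284 - √2/2)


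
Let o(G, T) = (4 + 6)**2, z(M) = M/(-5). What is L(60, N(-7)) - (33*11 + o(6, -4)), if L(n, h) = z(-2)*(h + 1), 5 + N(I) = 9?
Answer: -461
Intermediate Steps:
z(M) = -M/5 (z(M) = M*(-1/5) = -M/5)
N(I) = 4 (N(I) = -5 + 9 = 4)
o(G, T) = 100 (o(G, T) = 10**2 = 100)
L(n, h) = 2/5 + 2*h/5 (L(n, h) = (-1/5*(-2))*(h + 1) = 2*(1 + h)/5 = 2/5 + 2*h/5)
L(60, N(-7)) - (33*11 + o(6, -4)) = (2/5 + (2/5)*4) - (33*11 + 100) = (2/5 + 8/5) - (363 + 100) = 2 - 1*463 = 2 - 463 = -461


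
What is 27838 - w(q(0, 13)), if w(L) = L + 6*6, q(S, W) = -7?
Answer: 27809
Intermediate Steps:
w(L) = 36 + L (w(L) = L + 36 = 36 + L)
27838 - w(q(0, 13)) = 27838 - (36 - 7) = 27838 - 1*29 = 27838 - 29 = 27809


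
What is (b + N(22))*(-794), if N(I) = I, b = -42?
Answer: 15880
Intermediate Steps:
(b + N(22))*(-794) = (-42 + 22)*(-794) = -20*(-794) = 15880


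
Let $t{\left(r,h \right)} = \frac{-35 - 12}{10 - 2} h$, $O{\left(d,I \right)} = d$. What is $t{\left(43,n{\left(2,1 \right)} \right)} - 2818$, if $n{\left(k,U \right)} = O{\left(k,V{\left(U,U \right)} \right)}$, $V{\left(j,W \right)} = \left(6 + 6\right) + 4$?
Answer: $- \frac{11319}{4} \approx -2829.8$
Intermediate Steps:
$V{\left(j,W \right)} = 16$ ($V{\left(j,W \right)} = 12 + 4 = 16$)
$n{\left(k,U \right)} = k$
$t{\left(r,h \right)} = - \frac{47 h}{8}$ ($t{\left(r,h \right)} = - \frac{47}{8} h = \left(-47\right) \frac{1}{8} h = - \frac{47 h}{8}$)
$t{\left(43,n{\left(2,1 \right)} \right)} - 2818 = \left(- \frac{47}{8}\right) 2 - 2818 = - \frac{47}{4} - 2818 = - \frac{11319}{4}$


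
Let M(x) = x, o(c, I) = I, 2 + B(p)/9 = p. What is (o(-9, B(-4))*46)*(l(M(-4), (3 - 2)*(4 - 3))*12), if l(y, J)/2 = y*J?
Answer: 238464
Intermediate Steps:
B(p) = -18 + 9*p
l(y, J) = 2*J*y (l(y, J) = 2*(y*J) = 2*(J*y) = 2*J*y)
(o(-9, B(-4))*46)*(l(M(-4), (3 - 2)*(4 - 3))*12) = ((-18 + 9*(-4))*46)*((2*((3 - 2)*(4 - 3))*(-4))*12) = ((-18 - 36)*46)*((2*(1*1)*(-4))*12) = (-54*46)*((2*1*(-4))*12) = -(-19872)*12 = -2484*(-96) = 238464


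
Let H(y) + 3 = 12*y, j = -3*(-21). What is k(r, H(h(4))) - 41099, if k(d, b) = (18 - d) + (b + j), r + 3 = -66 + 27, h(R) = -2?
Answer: -41003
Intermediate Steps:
r = -42 (r = -3 + (-66 + 27) = -3 - 39 = -42)
j = 63
H(y) = -3 + 12*y
k(d, b) = 81 + b - d (k(d, b) = (18 - d) + (b + 63) = (18 - d) + (63 + b) = 81 + b - d)
k(r, H(h(4))) - 41099 = (81 + (-3 + 12*(-2)) - 1*(-42)) - 41099 = (81 + (-3 - 24) + 42) - 41099 = (81 - 27 + 42) - 41099 = 96 - 41099 = -41003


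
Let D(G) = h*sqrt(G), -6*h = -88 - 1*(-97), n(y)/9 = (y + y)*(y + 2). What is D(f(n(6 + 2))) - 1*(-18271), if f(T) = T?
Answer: 18271 - 18*sqrt(10) ≈ 18214.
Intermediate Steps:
n(y) = 18*y*(2 + y) (n(y) = 9*((y + y)*(y + 2)) = 9*((2*y)*(2 + y)) = 9*(2*y*(2 + y)) = 18*y*(2 + y))
h = -3/2 (h = -(-88 - 1*(-97))/6 = -(-88 + 97)/6 = -1/6*9 = -3/2 ≈ -1.5000)
D(G) = -3*sqrt(G)/2
D(f(n(6 + 2))) - 1*(-18271) = -3*3*sqrt(2)*sqrt(2 + (6 + 2))*sqrt(6 + 2)/2 - 1*(-18271) = -3*12*sqrt(2 + 8)/2 + 18271 = -3*12*sqrt(10)/2 + 18271 = -18*sqrt(10) + 18271 = 18271 - 18*sqrt(10)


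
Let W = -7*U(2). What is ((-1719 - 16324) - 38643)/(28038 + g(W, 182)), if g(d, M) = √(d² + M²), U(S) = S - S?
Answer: -28343/14110 ≈ -2.0087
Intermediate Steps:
U(S) = 0
W = 0 (W = -7*0 = 0)
g(d, M) = √(M² + d²)
((-1719 - 16324) - 38643)/(28038 + g(W, 182)) = ((-1719 - 16324) - 38643)/(28038 + √(182² + 0²)) = (-18043 - 38643)/(28038 + √(33124 + 0)) = -56686/(28038 + √33124) = -56686/(28038 + 182) = -56686/28220 = -56686*1/28220 = -28343/14110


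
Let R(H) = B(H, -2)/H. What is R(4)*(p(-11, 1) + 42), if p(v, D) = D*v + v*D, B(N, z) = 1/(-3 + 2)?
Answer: -5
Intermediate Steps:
B(N, z) = -1 (B(N, z) = 1/(-1) = -1)
R(H) = -1/H
p(v, D) = 2*D*v (p(v, D) = D*v + D*v = 2*D*v)
R(4)*(p(-11, 1) + 42) = (-1/4)*(2*1*(-11) + 42) = (-1*1/4)*(-22 + 42) = -1/4*20 = -5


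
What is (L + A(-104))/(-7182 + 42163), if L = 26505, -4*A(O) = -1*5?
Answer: 106025/139924 ≈ 0.75773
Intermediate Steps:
A(O) = 5/4 (A(O) = -(-1)*5/4 = -¼*(-5) = 5/4)
(L + A(-104))/(-7182 + 42163) = (26505 + 5/4)/(-7182 + 42163) = (106025/4)/34981 = (106025/4)*(1/34981) = 106025/139924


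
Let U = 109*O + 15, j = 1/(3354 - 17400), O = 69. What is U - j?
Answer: 105850657/14046 ≈ 7536.0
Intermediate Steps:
j = -1/14046 (j = 1/(-14046) = -1/14046 ≈ -7.1195e-5)
U = 7536 (U = 109*69 + 15 = 7521 + 15 = 7536)
U - j = 7536 - 1*(-1/14046) = 7536 + 1/14046 = 105850657/14046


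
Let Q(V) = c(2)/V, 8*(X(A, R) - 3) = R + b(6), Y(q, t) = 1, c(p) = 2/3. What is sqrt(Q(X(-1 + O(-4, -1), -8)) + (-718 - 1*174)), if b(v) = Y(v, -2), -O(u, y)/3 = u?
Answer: 2*I*sqrt(579819)/51 ≈ 29.861*I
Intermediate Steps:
c(p) = 2/3 (c(p) = 2*(1/3) = 2/3)
O(u, y) = -3*u
b(v) = 1
X(A, R) = 25/8 + R/8 (X(A, R) = 3 + (R + 1)/8 = 3 + (1 + R)/8 = 3 + (1/8 + R/8) = 25/8 + R/8)
Q(V) = 2/(3*V)
sqrt(Q(X(-1 + O(-4, -1), -8)) + (-718 - 1*174)) = sqrt(2/(3*(25/8 + (1/8)*(-8))) + (-718 - 1*174)) = sqrt(2/(3*(25/8 - 1)) + (-718 - 174)) = sqrt(2/(3*(17/8)) - 892) = sqrt((2/3)*(8/17) - 892) = sqrt(16/51 - 892) = sqrt(-45476/51) = 2*I*sqrt(579819)/51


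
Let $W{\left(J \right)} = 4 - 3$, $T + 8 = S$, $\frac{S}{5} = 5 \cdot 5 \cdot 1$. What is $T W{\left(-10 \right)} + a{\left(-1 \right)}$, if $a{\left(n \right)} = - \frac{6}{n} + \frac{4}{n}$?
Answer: $119$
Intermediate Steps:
$S = 125$ ($S = 5 \cdot 5 \cdot 5 \cdot 1 = 5 \cdot 25 \cdot 1 = 5 \cdot 25 = 125$)
$T = 117$ ($T = -8 + 125 = 117$)
$W{\left(J \right)} = 1$
$a{\left(n \right)} = - \frac{2}{n}$
$T W{\left(-10 \right)} + a{\left(-1 \right)} = 117 \cdot 1 - \frac{2}{-1} = 117 - -2 = 117 + 2 = 119$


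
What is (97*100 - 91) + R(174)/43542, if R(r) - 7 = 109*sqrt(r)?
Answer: 418395085/43542 + 109*sqrt(174)/43542 ≈ 9609.0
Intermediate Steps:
R(r) = 7 + 109*sqrt(r)
(97*100 - 91) + R(174)/43542 = (97*100 - 91) + (7 + 109*sqrt(174))/43542 = (9700 - 91) + (7 + 109*sqrt(174))*(1/43542) = 9609 + (7/43542 + 109*sqrt(174)/43542) = 418395085/43542 + 109*sqrt(174)/43542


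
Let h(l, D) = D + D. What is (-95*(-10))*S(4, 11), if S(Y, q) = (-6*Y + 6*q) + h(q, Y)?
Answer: 47500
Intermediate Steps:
h(l, D) = 2*D
S(Y, q) = -4*Y + 6*q (S(Y, q) = (-6*Y + 6*q) + 2*Y = -4*Y + 6*q)
(-95*(-10))*S(4, 11) = (-95*(-10))*(-4*4 + 6*11) = 950*(-16 + 66) = 950*50 = 47500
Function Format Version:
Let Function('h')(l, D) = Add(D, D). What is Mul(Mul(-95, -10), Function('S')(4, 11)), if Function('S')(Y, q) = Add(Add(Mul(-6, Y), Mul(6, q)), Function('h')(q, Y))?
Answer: 47500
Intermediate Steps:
Function('h')(l, D) = Mul(2, D)
Function('S')(Y, q) = Add(Mul(-4, Y), Mul(6, q)) (Function('S')(Y, q) = Add(Add(Mul(-6, Y), Mul(6, q)), Mul(2, Y)) = Add(Mul(-4, Y), Mul(6, q)))
Mul(Mul(-95, -10), Function('S')(4, 11)) = Mul(Mul(-95, -10), Add(Mul(-4, 4), Mul(6, 11))) = Mul(950, Add(-16, 66)) = Mul(950, 50) = 47500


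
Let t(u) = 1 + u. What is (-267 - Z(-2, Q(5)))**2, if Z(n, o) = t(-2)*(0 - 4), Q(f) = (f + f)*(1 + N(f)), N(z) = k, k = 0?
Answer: 73441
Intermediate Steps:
N(z) = 0
Q(f) = 2*f (Q(f) = (f + f)*(1 + 0) = (2*f)*1 = 2*f)
Z(n, o) = 4 (Z(n, o) = (1 - 2)*(0 - 4) = -1*(-4) = 4)
(-267 - Z(-2, Q(5)))**2 = (-267 - 1*4)**2 = (-267 - 4)**2 = (-271)**2 = 73441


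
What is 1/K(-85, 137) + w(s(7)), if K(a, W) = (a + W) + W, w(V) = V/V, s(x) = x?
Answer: 190/189 ≈ 1.0053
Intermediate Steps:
w(V) = 1
K(a, W) = a + 2*W (K(a, W) = (W + a) + W = a + 2*W)
1/K(-85, 137) + w(s(7)) = 1/(-85 + 2*137) + 1 = 1/(-85 + 274) + 1 = 1/189 + 1 = 190/189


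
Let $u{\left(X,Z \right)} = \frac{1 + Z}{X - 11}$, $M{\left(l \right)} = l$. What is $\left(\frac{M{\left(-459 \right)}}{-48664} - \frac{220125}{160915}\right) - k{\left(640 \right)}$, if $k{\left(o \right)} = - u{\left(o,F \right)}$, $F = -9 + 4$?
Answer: $- \frac{1344563133335}{985110559048} \approx -1.3649$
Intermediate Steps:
$F = -5$
$u{\left(X,Z \right)} = \frac{1 + Z}{-11 + X}$
$k{\left(o \right)} = \frac{4}{-11 + o}$ ($k{\left(o \right)} = - \frac{1 - 5}{-11 + o} = - \frac{-4}{-11 + o} = \frac{4}{-11 + o}$)
$\left(\frac{M{\left(-459 \right)}}{-48664} - \frac{220125}{160915}\right) - k{\left(640 \right)} = \left(- \frac{459}{-48664} - \frac{220125}{160915}\right) - \frac{4}{-11 + 640} = \left(\left(-459\right) \left(- \frac{1}{48664}\right) - \frac{44025}{32183}\right) - \frac{4}{629} = \left(\frac{459}{48664} - \frac{44025}{32183}\right) - 4 \cdot \frac{1}{629} = - \frac{2127660603}{1566153512} - \frac{4}{629} = - \frac{1344563133335}{985110559048}$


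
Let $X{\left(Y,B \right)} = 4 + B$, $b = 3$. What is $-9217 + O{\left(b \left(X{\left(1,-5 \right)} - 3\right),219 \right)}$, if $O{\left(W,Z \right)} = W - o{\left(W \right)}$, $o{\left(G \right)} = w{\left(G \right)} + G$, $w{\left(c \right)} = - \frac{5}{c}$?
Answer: $- \frac{110609}{12} \approx -9217.4$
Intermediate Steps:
$o{\left(G \right)} = G - \frac{5}{G}$ ($o{\left(G \right)} = - \frac{5}{G} + G = G - \frac{5}{G}$)
$O{\left(W,Z \right)} = \frac{5}{W}$ ($O{\left(W,Z \right)} = W - \left(W - \frac{5}{W}\right) = \frac{5}{W}$)
$-9217 + O{\left(b \left(X{\left(1,-5 \right)} - 3\right),219 \right)} = -9217 + \frac{5}{3 \left(\left(4 - 5\right) - 3\right)} = -9217 + \frac{5}{3 \left(-1 - 3\right)} = -9217 + \frac{5}{3 \left(-4\right)} = -9217 + \frac{5}{-12} = -9217 + 5 \left(- \frac{1}{12}\right) = -9217 - \frac{5}{12} = - \frac{110609}{12}$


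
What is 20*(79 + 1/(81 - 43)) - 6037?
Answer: -84673/19 ≈ -4456.5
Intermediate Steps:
20*(79 + 1/(81 - 43)) - 6037 = 20*(79 + 1/38) - 6037 = 20*(3003/38) - 6037 = 30030/19 - 6037 = -84673/19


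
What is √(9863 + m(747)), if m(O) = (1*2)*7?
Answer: √9877 ≈ 99.383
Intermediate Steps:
m(O) = 14 (m(O) = 2*7 = 14)
√(9863 + m(747)) = √(9863 + 14) = √9877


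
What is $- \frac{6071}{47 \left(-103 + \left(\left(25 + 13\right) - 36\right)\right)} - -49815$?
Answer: $\frac{236477876}{4747} \approx 49816.0$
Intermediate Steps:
$- \frac{6071}{47 \left(-103 + \left(\left(25 + 13\right) - 36\right)\right)} - -49815 = - \frac{6071}{47 \left(-103 + \left(38 - 36\right)\right)} + 49815 = - \frac{6071}{47 \left(-103 + 2\right)} + 49815 = - \frac{6071}{47 \left(-101\right)} + 49815 = - \frac{6071}{-4747} + 49815 = \left(-6071\right) \left(- \frac{1}{4747}\right) + 49815 = \frac{6071}{4747} + 49815 = \frac{236477876}{4747}$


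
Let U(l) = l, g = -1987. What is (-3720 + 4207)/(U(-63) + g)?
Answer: -487/2050 ≈ -0.23756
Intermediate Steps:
(-3720 + 4207)/(U(-63) + g) = (-3720 + 4207)/(-63 - 1987) = 487/(-2050) = 487*(-1/2050) = -487/2050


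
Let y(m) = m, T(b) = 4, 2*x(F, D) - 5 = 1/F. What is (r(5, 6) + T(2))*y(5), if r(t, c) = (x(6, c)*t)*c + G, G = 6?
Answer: 875/2 ≈ 437.50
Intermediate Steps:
x(F, D) = 5/2 + 1/(2*F)
r(t, c) = 6 + 31*c*t/12 (r(t, c) = (((1/2)*(1 + 5*6)/6)*t)*c + 6 = (((1/2)*(1/6)*(1 + 30))*t)*c + 6 = (((1/2)*(1/6)*31)*t)*c + 6 = (31*t/12)*c + 6 = 31*c*t/12 + 6 = 6 + 31*c*t/12)
(r(5, 6) + T(2))*y(5) = ((6 + (31/12)*6*5) + 4)*5 = ((6 + 155/2) + 4)*5 = (167/2 + 4)*5 = (175/2)*5 = 875/2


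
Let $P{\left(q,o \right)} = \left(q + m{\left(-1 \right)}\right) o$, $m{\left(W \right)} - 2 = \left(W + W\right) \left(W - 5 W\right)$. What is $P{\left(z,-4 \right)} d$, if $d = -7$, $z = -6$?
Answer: $-336$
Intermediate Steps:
$m{\left(W \right)} = 2 - 8 W^{2}$ ($m{\left(W \right)} = 2 + \left(W + W\right) \left(W - 5 W\right) = 2 + 2 W \left(- 4 W\right) = 2 - 8 W^{2}$)
$P{\left(q,o \right)} = o \left(-6 + q\right)$ ($P{\left(q,o \right)} = \left(q + \left(2 - 8 \left(-1\right)^{2}\right)\right) o = \left(q + \left(2 - 8\right)\right) o = \left(q - 6\right) o = \left(-6 + q\right) o = o \left(-6 + q\right)$)
$P{\left(z,-4 \right)} d = - 4 \left(-6 - 6\right) \left(-7\right) = \left(-4\right) \left(-12\right) \left(-7\right) = 48 \left(-7\right) = -336$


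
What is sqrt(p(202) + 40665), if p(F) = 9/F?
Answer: sqrt(1659296478)/202 ≈ 201.66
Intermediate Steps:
sqrt(p(202) + 40665) = sqrt(9/202 + 40665) = sqrt(8214339/202) = sqrt(1659296478)/202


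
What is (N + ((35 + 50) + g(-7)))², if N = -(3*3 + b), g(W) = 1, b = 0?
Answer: 5929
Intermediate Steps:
N = -9 (N = -(3*3 + 0) = -(9 + 0) = -1*9 = -9)
(N + ((35 + 50) + g(-7)))² = (-9 + ((35 + 50) + 1))² = (-9 + (85 + 1))² = (-9 + 86)² = 77² = 5929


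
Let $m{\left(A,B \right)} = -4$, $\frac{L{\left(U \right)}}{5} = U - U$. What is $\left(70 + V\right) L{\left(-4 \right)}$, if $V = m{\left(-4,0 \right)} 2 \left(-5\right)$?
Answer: $0$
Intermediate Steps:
$L{\left(U \right)} = 0$ ($L{\left(U \right)} = 5 \left(U - U\right) = 5 \cdot 0 = 0$)
$V = 40$ ($V = \left(-4\right) 2 \left(-5\right) = \left(-8\right) \left(-5\right) = 40$)
$\left(70 + V\right) L{\left(-4 \right)} = \left(70 + 40\right) 0 = 110 \cdot 0 = 0$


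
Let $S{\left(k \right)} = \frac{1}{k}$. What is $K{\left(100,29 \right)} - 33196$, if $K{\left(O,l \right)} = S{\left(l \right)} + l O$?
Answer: $- \frac{878583}{29} \approx -30296.0$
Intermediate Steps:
$K{\left(O,l \right)} = \frac{1}{l} + O l$ ($K{\left(O,l \right)} = \frac{1}{l} + l O = \frac{1}{l} + O l$)
$K{\left(100,29 \right)} - 33196 = \left(\frac{1}{29} + 100 \cdot 29\right) - 33196 = \left(\frac{1}{29} + 2900\right) - 33196 = \frac{84101}{29} - 33196 = - \frac{878583}{29}$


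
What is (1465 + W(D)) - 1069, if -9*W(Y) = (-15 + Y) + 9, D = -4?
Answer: 3574/9 ≈ 397.11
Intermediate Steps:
W(Y) = ⅔ - Y/9 (W(Y) = -((-15 + Y) + 9)/9 = -(-6 + Y)/9 = ⅔ - Y/9)
(1465 + W(D)) - 1069 = (1465 + (⅔ - ⅑*(-4))) - 1069 = (1465 + (⅔ + 4/9)) - 1069 = (1465 + 10/9) - 1069 = 13195/9 - 1069 = 3574/9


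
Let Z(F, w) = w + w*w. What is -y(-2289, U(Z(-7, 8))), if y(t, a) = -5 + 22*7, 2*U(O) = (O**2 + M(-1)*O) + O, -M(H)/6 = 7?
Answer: -149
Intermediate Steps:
M(H) = -42 (M(H) = -6*7 = -42)
Z(F, w) = w + w**2
U(O) = O**2/2 - 41*O/2 (U(O) = ((O**2 - 42*O) + O)/2 = (O**2 - 41*O)/2 = O**2/2 - 41*O/2)
y(t, a) = 149 (y(t, a) = -5 + 154 = 149)
-y(-2289, U(Z(-7, 8))) = -1*149 = -149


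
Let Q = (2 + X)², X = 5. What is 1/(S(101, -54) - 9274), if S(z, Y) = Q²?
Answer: -1/6873 ≈ -0.00014550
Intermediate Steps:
Q = 49 (Q = (2 + 5)² = 7² = 49)
S(z, Y) = 2401 (S(z, Y) = 49² = 2401)
1/(S(101, -54) - 9274) = 1/(2401 - 9274) = 1/(-6873) = -1/6873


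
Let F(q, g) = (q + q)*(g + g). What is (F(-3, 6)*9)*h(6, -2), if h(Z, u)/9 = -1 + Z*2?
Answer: -64152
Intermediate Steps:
h(Z, u) = -9 + 18*Z (h(Z, u) = 9*(-1 + Z*2) = 9*(-1 + 2*Z) = -9 + 18*Z)
F(q, g) = 4*g*q (F(q, g) = (2*q)*(2*g) = 4*g*q)
(F(-3, 6)*9)*h(6, -2) = ((4*6*(-3))*9)*(-9 + 18*6) = (-72*9)*(-9 + 108) = -648*99 = -64152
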